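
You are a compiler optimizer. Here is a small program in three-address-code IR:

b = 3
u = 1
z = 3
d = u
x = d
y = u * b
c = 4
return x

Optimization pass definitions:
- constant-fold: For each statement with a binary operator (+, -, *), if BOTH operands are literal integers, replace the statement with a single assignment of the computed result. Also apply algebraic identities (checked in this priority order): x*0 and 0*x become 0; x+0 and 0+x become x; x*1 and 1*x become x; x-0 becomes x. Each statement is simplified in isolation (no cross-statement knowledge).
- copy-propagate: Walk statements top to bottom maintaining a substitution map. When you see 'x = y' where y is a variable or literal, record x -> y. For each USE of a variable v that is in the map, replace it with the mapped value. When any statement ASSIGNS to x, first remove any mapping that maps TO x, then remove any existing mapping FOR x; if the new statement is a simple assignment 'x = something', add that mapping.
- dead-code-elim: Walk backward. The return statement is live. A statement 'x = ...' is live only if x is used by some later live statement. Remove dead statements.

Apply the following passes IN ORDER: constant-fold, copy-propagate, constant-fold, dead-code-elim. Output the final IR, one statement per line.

Answer: return 1

Derivation:
Initial IR:
  b = 3
  u = 1
  z = 3
  d = u
  x = d
  y = u * b
  c = 4
  return x
After constant-fold (8 stmts):
  b = 3
  u = 1
  z = 3
  d = u
  x = d
  y = u * b
  c = 4
  return x
After copy-propagate (8 stmts):
  b = 3
  u = 1
  z = 3
  d = 1
  x = 1
  y = 1 * 3
  c = 4
  return 1
After constant-fold (8 stmts):
  b = 3
  u = 1
  z = 3
  d = 1
  x = 1
  y = 3
  c = 4
  return 1
After dead-code-elim (1 stmts):
  return 1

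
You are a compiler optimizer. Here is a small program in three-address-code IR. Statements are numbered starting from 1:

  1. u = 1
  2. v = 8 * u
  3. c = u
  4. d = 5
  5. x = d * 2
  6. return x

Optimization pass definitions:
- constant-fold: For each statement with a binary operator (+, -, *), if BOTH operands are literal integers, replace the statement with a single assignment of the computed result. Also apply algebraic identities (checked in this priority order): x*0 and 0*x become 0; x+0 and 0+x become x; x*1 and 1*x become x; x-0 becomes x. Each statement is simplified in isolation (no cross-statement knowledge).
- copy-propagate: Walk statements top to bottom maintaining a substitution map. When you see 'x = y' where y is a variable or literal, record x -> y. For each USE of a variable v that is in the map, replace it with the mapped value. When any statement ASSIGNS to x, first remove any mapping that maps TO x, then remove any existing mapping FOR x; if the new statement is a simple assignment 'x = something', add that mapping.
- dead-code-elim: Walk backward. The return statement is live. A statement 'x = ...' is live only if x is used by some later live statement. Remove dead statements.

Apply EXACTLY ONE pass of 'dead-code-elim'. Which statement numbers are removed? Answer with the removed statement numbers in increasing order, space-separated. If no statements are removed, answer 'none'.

Answer: 1 2 3

Derivation:
Backward liveness scan:
Stmt 1 'u = 1': DEAD (u not in live set [])
Stmt 2 'v = 8 * u': DEAD (v not in live set [])
Stmt 3 'c = u': DEAD (c not in live set [])
Stmt 4 'd = 5': KEEP (d is live); live-in = []
Stmt 5 'x = d * 2': KEEP (x is live); live-in = ['d']
Stmt 6 'return x': KEEP (return); live-in = ['x']
Removed statement numbers: [1, 2, 3]
Surviving IR:
  d = 5
  x = d * 2
  return x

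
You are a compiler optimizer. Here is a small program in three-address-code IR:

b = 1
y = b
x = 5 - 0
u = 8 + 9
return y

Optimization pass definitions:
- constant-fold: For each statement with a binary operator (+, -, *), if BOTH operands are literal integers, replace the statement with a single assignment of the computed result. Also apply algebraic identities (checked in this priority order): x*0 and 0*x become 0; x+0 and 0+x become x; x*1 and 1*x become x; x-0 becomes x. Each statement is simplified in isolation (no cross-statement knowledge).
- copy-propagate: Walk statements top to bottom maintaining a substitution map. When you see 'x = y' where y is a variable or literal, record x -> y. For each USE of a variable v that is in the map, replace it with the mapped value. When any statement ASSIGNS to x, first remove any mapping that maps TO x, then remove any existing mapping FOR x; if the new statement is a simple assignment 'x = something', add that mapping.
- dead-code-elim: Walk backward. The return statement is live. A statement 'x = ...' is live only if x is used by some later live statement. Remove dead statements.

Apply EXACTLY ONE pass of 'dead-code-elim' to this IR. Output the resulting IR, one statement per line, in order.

Answer: b = 1
y = b
return y

Derivation:
Applying dead-code-elim statement-by-statement:
  [5] return y  -> KEEP (return); live=['y']
  [4] u = 8 + 9  -> DEAD (u not live)
  [3] x = 5 - 0  -> DEAD (x not live)
  [2] y = b  -> KEEP; live=['b']
  [1] b = 1  -> KEEP; live=[]
Result (3 stmts):
  b = 1
  y = b
  return y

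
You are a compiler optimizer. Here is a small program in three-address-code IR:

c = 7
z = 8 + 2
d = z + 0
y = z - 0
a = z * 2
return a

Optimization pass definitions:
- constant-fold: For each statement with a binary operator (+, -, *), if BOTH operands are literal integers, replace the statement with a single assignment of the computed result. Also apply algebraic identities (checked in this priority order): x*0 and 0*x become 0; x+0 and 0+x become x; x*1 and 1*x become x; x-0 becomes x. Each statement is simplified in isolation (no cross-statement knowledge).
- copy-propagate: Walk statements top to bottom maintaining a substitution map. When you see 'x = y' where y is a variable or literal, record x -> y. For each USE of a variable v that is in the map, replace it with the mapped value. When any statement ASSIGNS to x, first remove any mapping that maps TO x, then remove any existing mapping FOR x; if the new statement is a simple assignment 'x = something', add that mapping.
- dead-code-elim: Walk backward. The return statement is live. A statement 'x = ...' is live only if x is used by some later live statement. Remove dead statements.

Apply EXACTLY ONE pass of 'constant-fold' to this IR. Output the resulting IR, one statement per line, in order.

Applying constant-fold statement-by-statement:
  [1] c = 7  (unchanged)
  [2] z = 8 + 2  -> z = 10
  [3] d = z + 0  -> d = z
  [4] y = z - 0  -> y = z
  [5] a = z * 2  (unchanged)
  [6] return a  (unchanged)
Result (6 stmts):
  c = 7
  z = 10
  d = z
  y = z
  a = z * 2
  return a

Answer: c = 7
z = 10
d = z
y = z
a = z * 2
return a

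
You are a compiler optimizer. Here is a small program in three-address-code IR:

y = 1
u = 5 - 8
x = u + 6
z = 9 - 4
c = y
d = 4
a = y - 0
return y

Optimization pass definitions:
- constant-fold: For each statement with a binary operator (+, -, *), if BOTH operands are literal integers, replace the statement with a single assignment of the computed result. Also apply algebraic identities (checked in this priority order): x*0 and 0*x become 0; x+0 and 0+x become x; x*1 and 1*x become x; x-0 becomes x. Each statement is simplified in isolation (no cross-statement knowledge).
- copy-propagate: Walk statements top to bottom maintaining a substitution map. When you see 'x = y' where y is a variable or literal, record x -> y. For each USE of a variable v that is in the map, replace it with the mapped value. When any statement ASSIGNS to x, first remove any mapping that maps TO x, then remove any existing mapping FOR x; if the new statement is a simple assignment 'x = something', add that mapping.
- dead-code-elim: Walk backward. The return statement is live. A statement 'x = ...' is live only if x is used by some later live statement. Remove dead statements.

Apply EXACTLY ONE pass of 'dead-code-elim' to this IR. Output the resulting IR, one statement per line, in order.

Applying dead-code-elim statement-by-statement:
  [8] return y  -> KEEP (return); live=['y']
  [7] a = y - 0  -> DEAD (a not live)
  [6] d = 4  -> DEAD (d not live)
  [5] c = y  -> DEAD (c not live)
  [4] z = 9 - 4  -> DEAD (z not live)
  [3] x = u + 6  -> DEAD (x not live)
  [2] u = 5 - 8  -> DEAD (u not live)
  [1] y = 1  -> KEEP; live=[]
Result (2 stmts):
  y = 1
  return y

Answer: y = 1
return y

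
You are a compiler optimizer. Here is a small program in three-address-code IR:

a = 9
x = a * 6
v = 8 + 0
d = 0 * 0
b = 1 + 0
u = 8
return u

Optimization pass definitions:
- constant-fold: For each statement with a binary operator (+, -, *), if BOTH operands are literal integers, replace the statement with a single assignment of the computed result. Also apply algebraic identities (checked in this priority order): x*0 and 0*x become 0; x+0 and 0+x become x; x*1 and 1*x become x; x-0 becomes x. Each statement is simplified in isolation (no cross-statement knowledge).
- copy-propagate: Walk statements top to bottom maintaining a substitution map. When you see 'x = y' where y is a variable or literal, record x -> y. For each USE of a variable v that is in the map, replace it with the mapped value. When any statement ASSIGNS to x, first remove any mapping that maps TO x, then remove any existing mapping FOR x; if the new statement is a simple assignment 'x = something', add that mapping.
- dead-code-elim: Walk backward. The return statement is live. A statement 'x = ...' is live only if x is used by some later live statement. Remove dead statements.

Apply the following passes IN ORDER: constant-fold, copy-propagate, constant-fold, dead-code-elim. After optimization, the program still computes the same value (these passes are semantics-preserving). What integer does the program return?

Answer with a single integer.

Initial IR:
  a = 9
  x = a * 6
  v = 8 + 0
  d = 0 * 0
  b = 1 + 0
  u = 8
  return u
After constant-fold (7 stmts):
  a = 9
  x = a * 6
  v = 8
  d = 0
  b = 1
  u = 8
  return u
After copy-propagate (7 stmts):
  a = 9
  x = 9 * 6
  v = 8
  d = 0
  b = 1
  u = 8
  return 8
After constant-fold (7 stmts):
  a = 9
  x = 54
  v = 8
  d = 0
  b = 1
  u = 8
  return 8
After dead-code-elim (1 stmts):
  return 8
Evaluate:
  a = 9  =>  a = 9
  x = a * 6  =>  x = 54
  v = 8 + 0  =>  v = 8
  d = 0 * 0  =>  d = 0
  b = 1 + 0  =>  b = 1
  u = 8  =>  u = 8
  return u = 8

Answer: 8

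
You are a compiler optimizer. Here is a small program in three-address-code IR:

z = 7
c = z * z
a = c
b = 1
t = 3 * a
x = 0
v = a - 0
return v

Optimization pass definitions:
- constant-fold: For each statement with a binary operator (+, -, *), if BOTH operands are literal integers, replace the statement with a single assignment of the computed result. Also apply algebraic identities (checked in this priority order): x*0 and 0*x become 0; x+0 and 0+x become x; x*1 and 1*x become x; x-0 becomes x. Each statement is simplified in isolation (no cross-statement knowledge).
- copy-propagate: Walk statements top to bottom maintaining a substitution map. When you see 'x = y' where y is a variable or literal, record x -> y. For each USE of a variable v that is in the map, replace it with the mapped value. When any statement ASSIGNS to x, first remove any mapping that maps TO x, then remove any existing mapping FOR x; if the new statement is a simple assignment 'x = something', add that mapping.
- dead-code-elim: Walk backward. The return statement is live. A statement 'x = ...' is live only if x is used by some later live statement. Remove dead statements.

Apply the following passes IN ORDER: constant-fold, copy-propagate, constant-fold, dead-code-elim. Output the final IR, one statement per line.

Initial IR:
  z = 7
  c = z * z
  a = c
  b = 1
  t = 3 * a
  x = 0
  v = a - 0
  return v
After constant-fold (8 stmts):
  z = 7
  c = z * z
  a = c
  b = 1
  t = 3 * a
  x = 0
  v = a
  return v
After copy-propagate (8 stmts):
  z = 7
  c = 7 * 7
  a = c
  b = 1
  t = 3 * c
  x = 0
  v = c
  return c
After constant-fold (8 stmts):
  z = 7
  c = 49
  a = c
  b = 1
  t = 3 * c
  x = 0
  v = c
  return c
After dead-code-elim (2 stmts):
  c = 49
  return c

Answer: c = 49
return c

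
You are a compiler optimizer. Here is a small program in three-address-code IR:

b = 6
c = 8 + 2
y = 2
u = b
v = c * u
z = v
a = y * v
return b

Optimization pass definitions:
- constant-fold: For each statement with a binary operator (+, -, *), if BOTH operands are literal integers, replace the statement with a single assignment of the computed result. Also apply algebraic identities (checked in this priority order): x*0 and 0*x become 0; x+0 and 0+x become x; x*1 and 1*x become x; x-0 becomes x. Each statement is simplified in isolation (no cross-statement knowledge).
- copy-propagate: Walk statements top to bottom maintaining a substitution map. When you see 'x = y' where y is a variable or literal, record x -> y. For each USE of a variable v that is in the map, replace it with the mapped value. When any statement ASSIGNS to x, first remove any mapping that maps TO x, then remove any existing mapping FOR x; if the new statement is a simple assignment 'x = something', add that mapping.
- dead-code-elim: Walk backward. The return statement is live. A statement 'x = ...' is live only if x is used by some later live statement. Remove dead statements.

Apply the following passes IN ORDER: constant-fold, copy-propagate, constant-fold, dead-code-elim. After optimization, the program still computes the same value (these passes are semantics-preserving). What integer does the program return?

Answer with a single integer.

Answer: 6

Derivation:
Initial IR:
  b = 6
  c = 8 + 2
  y = 2
  u = b
  v = c * u
  z = v
  a = y * v
  return b
After constant-fold (8 stmts):
  b = 6
  c = 10
  y = 2
  u = b
  v = c * u
  z = v
  a = y * v
  return b
After copy-propagate (8 stmts):
  b = 6
  c = 10
  y = 2
  u = 6
  v = 10 * 6
  z = v
  a = 2 * v
  return 6
After constant-fold (8 stmts):
  b = 6
  c = 10
  y = 2
  u = 6
  v = 60
  z = v
  a = 2 * v
  return 6
After dead-code-elim (1 stmts):
  return 6
Evaluate:
  b = 6  =>  b = 6
  c = 8 + 2  =>  c = 10
  y = 2  =>  y = 2
  u = b  =>  u = 6
  v = c * u  =>  v = 60
  z = v  =>  z = 60
  a = y * v  =>  a = 120
  return b = 6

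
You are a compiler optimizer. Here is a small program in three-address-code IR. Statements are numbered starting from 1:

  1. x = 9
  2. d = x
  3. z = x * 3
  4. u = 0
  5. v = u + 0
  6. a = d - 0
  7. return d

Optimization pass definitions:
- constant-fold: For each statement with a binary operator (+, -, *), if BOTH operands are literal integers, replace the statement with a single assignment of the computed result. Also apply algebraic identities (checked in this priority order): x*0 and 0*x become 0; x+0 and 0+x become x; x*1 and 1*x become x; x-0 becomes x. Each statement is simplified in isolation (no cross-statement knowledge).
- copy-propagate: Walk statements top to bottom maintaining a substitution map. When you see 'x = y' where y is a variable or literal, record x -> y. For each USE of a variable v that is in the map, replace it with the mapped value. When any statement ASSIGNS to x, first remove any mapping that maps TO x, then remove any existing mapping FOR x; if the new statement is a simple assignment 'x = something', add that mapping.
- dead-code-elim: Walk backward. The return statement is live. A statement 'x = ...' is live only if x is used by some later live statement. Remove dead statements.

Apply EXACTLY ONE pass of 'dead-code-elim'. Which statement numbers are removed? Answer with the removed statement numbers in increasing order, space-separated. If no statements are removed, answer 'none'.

Backward liveness scan:
Stmt 1 'x = 9': KEEP (x is live); live-in = []
Stmt 2 'd = x': KEEP (d is live); live-in = ['x']
Stmt 3 'z = x * 3': DEAD (z not in live set ['d'])
Stmt 4 'u = 0': DEAD (u not in live set ['d'])
Stmt 5 'v = u + 0': DEAD (v not in live set ['d'])
Stmt 6 'a = d - 0': DEAD (a not in live set ['d'])
Stmt 7 'return d': KEEP (return); live-in = ['d']
Removed statement numbers: [3, 4, 5, 6]
Surviving IR:
  x = 9
  d = x
  return d

Answer: 3 4 5 6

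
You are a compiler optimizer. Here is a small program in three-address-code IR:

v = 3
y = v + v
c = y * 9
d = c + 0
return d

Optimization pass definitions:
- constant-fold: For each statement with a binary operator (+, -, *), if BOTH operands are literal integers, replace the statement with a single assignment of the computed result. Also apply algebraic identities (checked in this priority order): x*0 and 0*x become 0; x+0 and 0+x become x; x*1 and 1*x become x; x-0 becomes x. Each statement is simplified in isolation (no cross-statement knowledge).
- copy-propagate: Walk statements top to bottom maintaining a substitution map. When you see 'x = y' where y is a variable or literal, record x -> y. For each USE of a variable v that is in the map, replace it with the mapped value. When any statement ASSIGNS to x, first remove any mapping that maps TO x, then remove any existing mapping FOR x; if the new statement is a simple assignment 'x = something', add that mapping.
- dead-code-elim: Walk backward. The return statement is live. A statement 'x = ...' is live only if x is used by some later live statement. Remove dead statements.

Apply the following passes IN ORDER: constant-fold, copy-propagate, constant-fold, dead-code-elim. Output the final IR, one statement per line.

Initial IR:
  v = 3
  y = v + v
  c = y * 9
  d = c + 0
  return d
After constant-fold (5 stmts):
  v = 3
  y = v + v
  c = y * 9
  d = c
  return d
After copy-propagate (5 stmts):
  v = 3
  y = 3 + 3
  c = y * 9
  d = c
  return c
After constant-fold (5 stmts):
  v = 3
  y = 6
  c = y * 9
  d = c
  return c
After dead-code-elim (3 stmts):
  y = 6
  c = y * 9
  return c

Answer: y = 6
c = y * 9
return c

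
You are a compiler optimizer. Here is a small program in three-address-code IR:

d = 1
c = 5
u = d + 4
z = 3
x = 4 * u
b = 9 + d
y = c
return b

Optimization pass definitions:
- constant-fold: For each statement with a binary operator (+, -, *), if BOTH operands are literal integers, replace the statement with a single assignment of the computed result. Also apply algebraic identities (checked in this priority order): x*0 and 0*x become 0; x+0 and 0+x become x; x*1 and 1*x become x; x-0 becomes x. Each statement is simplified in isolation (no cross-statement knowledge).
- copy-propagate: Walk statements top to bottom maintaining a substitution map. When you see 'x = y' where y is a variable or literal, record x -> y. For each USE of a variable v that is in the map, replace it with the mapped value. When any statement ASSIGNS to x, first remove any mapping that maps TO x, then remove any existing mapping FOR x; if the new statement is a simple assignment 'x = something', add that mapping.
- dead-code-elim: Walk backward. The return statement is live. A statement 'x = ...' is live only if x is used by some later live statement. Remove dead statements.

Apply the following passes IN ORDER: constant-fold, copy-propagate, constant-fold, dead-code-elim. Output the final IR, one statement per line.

Initial IR:
  d = 1
  c = 5
  u = d + 4
  z = 3
  x = 4 * u
  b = 9 + d
  y = c
  return b
After constant-fold (8 stmts):
  d = 1
  c = 5
  u = d + 4
  z = 3
  x = 4 * u
  b = 9 + d
  y = c
  return b
After copy-propagate (8 stmts):
  d = 1
  c = 5
  u = 1 + 4
  z = 3
  x = 4 * u
  b = 9 + 1
  y = 5
  return b
After constant-fold (8 stmts):
  d = 1
  c = 5
  u = 5
  z = 3
  x = 4 * u
  b = 10
  y = 5
  return b
After dead-code-elim (2 stmts):
  b = 10
  return b

Answer: b = 10
return b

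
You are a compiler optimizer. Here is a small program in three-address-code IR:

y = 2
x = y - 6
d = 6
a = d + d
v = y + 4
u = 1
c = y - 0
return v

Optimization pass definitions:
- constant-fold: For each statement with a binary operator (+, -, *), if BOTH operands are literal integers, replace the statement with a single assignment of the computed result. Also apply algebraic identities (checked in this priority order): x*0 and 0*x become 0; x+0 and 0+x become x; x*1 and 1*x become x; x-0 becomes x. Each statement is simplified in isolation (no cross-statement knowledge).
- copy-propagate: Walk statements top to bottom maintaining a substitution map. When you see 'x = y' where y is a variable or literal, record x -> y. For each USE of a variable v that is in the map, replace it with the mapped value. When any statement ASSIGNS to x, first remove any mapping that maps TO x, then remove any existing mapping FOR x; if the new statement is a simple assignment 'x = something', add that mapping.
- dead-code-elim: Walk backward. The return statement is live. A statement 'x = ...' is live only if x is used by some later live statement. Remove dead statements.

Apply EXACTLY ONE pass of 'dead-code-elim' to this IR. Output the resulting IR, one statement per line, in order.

Answer: y = 2
v = y + 4
return v

Derivation:
Applying dead-code-elim statement-by-statement:
  [8] return v  -> KEEP (return); live=['v']
  [7] c = y - 0  -> DEAD (c not live)
  [6] u = 1  -> DEAD (u not live)
  [5] v = y + 4  -> KEEP; live=['y']
  [4] a = d + d  -> DEAD (a not live)
  [3] d = 6  -> DEAD (d not live)
  [2] x = y - 6  -> DEAD (x not live)
  [1] y = 2  -> KEEP; live=[]
Result (3 stmts):
  y = 2
  v = y + 4
  return v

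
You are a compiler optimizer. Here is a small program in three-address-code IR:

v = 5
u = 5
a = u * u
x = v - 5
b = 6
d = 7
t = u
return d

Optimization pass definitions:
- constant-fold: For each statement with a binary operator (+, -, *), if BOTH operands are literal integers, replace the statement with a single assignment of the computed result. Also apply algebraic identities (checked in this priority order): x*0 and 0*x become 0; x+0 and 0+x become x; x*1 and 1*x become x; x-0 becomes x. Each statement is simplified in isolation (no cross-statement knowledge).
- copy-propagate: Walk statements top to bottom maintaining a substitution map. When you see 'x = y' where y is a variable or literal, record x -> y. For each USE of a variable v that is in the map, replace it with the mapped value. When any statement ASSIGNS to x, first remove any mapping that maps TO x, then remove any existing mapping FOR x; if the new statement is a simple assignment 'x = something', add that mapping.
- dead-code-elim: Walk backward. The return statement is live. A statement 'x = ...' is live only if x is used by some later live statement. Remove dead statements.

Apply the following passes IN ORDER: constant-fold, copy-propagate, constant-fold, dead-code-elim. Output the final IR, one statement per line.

Initial IR:
  v = 5
  u = 5
  a = u * u
  x = v - 5
  b = 6
  d = 7
  t = u
  return d
After constant-fold (8 stmts):
  v = 5
  u = 5
  a = u * u
  x = v - 5
  b = 6
  d = 7
  t = u
  return d
After copy-propagate (8 stmts):
  v = 5
  u = 5
  a = 5 * 5
  x = 5 - 5
  b = 6
  d = 7
  t = 5
  return 7
After constant-fold (8 stmts):
  v = 5
  u = 5
  a = 25
  x = 0
  b = 6
  d = 7
  t = 5
  return 7
After dead-code-elim (1 stmts):
  return 7

Answer: return 7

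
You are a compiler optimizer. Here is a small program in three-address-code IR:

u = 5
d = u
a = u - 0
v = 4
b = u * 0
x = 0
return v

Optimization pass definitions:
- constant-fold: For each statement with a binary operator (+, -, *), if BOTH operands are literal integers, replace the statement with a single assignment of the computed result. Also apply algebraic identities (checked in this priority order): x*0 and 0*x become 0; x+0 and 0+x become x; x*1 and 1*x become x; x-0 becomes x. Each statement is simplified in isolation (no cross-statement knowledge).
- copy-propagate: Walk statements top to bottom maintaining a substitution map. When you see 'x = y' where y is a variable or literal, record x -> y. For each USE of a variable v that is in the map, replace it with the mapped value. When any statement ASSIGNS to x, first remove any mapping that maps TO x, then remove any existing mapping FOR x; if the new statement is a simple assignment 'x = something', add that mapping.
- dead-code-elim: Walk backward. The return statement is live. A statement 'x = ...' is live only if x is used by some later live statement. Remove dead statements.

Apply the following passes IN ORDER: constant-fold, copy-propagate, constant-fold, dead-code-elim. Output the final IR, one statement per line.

Answer: return 4

Derivation:
Initial IR:
  u = 5
  d = u
  a = u - 0
  v = 4
  b = u * 0
  x = 0
  return v
After constant-fold (7 stmts):
  u = 5
  d = u
  a = u
  v = 4
  b = 0
  x = 0
  return v
After copy-propagate (7 stmts):
  u = 5
  d = 5
  a = 5
  v = 4
  b = 0
  x = 0
  return 4
After constant-fold (7 stmts):
  u = 5
  d = 5
  a = 5
  v = 4
  b = 0
  x = 0
  return 4
After dead-code-elim (1 stmts):
  return 4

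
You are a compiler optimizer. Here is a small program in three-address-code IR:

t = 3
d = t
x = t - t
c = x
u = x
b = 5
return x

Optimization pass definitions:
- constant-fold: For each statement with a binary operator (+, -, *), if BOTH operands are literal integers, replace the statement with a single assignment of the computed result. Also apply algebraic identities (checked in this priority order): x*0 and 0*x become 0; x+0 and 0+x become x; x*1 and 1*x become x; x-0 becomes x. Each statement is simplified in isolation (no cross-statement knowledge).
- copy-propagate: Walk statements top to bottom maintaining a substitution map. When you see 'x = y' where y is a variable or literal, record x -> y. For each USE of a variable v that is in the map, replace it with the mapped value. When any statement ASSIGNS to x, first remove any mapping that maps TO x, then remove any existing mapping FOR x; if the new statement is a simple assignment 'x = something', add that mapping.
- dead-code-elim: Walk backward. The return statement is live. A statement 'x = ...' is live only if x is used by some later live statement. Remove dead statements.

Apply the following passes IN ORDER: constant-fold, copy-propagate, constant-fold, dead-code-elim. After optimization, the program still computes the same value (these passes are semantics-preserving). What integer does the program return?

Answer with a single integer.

Answer: 0

Derivation:
Initial IR:
  t = 3
  d = t
  x = t - t
  c = x
  u = x
  b = 5
  return x
After constant-fold (7 stmts):
  t = 3
  d = t
  x = t - t
  c = x
  u = x
  b = 5
  return x
After copy-propagate (7 stmts):
  t = 3
  d = 3
  x = 3 - 3
  c = x
  u = x
  b = 5
  return x
After constant-fold (7 stmts):
  t = 3
  d = 3
  x = 0
  c = x
  u = x
  b = 5
  return x
After dead-code-elim (2 stmts):
  x = 0
  return x
Evaluate:
  t = 3  =>  t = 3
  d = t  =>  d = 3
  x = t - t  =>  x = 0
  c = x  =>  c = 0
  u = x  =>  u = 0
  b = 5  =>  b = 5
  return x = 0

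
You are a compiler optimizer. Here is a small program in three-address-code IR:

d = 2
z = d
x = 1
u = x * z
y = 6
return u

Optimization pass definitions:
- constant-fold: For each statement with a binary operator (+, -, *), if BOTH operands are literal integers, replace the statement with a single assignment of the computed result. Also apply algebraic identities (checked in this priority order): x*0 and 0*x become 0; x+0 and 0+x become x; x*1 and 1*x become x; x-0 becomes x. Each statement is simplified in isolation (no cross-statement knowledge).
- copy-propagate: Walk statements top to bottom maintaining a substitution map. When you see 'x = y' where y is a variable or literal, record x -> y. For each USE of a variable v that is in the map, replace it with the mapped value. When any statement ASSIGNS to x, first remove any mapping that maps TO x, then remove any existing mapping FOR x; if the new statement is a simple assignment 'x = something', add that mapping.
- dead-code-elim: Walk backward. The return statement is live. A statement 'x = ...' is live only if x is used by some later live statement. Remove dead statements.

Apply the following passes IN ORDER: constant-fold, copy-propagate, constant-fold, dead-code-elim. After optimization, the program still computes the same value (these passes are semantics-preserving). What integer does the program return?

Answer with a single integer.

Answer: 2

Derivation:
Initial IR:
  d = 2
  z = d
  x = 1
  u = x * z
  y = 6
  return u
After constant-fold (6 stmts):
  d = 2
  z = d
  x = 1
  u = x * z
  y = 6
  return u
After copy-propagate (6 stmts):
  d = 2
  z = 2
  x = 1
  u = 1 * 2
  y = 6
  return u
After constant-fold (6 stmts):
  d = 2
  z = 2
  x = 1
  u = 2
  y = 6
  return u
After dead-code-elim (2 stmts):
  u = 2
  return u
Evaluate:
  d = 2  =>  d = 2
  z = d  =>  z = 2
  x = 1  =>  x = 1
  u = x * z  =>  u = 2
  y = 6  =>  y = 6
  return u = 2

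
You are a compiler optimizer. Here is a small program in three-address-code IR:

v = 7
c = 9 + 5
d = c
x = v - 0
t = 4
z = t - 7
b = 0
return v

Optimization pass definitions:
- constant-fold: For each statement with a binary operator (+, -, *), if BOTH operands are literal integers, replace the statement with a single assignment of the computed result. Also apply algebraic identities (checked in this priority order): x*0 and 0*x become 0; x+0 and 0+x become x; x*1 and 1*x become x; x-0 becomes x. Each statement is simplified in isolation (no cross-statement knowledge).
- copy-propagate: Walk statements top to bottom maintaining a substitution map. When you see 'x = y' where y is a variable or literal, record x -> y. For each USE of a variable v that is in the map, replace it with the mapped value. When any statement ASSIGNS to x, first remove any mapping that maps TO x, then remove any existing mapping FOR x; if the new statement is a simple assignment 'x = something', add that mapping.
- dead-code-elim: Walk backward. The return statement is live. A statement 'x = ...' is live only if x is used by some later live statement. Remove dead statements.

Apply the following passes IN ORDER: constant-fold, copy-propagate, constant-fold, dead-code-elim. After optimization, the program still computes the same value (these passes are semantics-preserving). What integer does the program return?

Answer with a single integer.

Answer: 7

Derivation:
Initial IR:
  v = 7
  c = 9 + 5
  d = c
  x = v - 0
  t = 4
  z = t - 7
  b = 0
  return v
After constant-fold (8 stmts):
  v = 7
  c = 14
  d = c
  x = v
  t = 4
  z = t - 7
  b = 0
  return v
After copy-propagate (8 stmts):
  v = 7
  c = 14
  d = 14
  x = 7
  t = 4
  z = 4 - 7
  b = 0
  return 7
After constant-fold (8 stmts):
  v = 7
  c = 14
  d = 14
  x = 7
  t = 4
  z = -3
  b = 0
  return 7
After dead-code-elim (1 stmts):
  return 7
Evaluate:
  v = 7  =>  v = 7
  c = 9 + 5  =>  c = 14
  d = c  =>  d = 14
  x = v - 0  =>  x = 7
  t = 4  =>  t = 4
  z = t - 7  =>  z = -3
  b = 0  =>  b = 0
  return v = 7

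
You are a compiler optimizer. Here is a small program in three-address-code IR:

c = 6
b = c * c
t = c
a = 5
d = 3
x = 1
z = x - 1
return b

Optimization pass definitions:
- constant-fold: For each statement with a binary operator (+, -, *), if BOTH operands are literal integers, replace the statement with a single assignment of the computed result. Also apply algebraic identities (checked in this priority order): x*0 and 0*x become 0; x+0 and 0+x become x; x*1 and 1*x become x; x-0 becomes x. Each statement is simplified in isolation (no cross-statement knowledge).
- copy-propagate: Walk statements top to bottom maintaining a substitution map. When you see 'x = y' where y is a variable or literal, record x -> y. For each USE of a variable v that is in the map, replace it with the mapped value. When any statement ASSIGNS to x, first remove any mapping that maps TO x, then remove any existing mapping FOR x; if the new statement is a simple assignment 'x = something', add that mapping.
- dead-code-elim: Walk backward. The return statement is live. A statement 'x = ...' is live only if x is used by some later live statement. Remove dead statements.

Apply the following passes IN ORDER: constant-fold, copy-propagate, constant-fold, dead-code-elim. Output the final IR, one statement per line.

Answer: b = 36
return b

Derivation:
Initial IR:
  c = 6
  b = c * c
  t = c
  a = 5
  d = 3
  x = 1
  z = x - 1
  return b
After constant-fold (8 stmts):
  c = 6
  b = c * c
  t = c
  a = 5
  d = 3
  x = 1
  z = x - 1
  return b
After copy-propagate (8 stmts):
  c = 6
  b = 6 * 6
  t = 6
  a = 5
  d = 3
  x = 1
  z = 1 - 1
  return b
After constant-fold (8 stmts):
  c = 6
  b = 36
  t = 6
  a = 5
  d = 3
  x = 1
  z = 0
  return b
After dead-code-elim (2 stmts):
  b = 36
  return b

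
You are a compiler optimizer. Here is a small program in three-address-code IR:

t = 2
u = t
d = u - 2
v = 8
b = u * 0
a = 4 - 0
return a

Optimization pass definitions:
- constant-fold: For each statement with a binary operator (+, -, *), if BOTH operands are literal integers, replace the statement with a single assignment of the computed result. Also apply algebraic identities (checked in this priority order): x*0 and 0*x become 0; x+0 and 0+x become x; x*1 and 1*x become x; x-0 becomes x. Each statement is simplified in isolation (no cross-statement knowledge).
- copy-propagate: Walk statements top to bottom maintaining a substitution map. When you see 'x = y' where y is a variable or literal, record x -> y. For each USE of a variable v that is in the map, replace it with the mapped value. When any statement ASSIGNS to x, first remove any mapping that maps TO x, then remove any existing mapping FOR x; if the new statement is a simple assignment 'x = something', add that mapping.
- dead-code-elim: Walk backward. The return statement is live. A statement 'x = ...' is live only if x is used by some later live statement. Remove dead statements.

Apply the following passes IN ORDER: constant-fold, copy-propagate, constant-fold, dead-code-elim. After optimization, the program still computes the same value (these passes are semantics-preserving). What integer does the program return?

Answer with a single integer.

Answer: 4

Derivation:
Initial IR:
  t = 2
  u = t
  d = u - 2
  v = 8
  b = u * 0
  a = 4 - 0
  return a
After constant-fold (7 stmts):
  t = 2
  u = t
  d = u - 2
  v = 8
  b = 0
  a = 4
  return a
After copy-propagate (7 stmts):
  t = 2
  u = 2
  d = 2 - 2
  v = 8
  b = 0
  a = 4
  return 4
After constant-fold (7 stmts):
  t = 2
  u = 2
  d = 0
  v = 8
  b = 0
  a = 4
  return 4
After dead-code-elim (1 stmts):
  return 4
Evaluate:
  t = 2  =>  t = 2
  u = t  =>  u = 2
  d = u - 2  =>  d = 0
  v = 8  =>  v = 8
  b = u * 0  =>  b = 0
  a = 4 - 0  =>  a = 4
  return a = 4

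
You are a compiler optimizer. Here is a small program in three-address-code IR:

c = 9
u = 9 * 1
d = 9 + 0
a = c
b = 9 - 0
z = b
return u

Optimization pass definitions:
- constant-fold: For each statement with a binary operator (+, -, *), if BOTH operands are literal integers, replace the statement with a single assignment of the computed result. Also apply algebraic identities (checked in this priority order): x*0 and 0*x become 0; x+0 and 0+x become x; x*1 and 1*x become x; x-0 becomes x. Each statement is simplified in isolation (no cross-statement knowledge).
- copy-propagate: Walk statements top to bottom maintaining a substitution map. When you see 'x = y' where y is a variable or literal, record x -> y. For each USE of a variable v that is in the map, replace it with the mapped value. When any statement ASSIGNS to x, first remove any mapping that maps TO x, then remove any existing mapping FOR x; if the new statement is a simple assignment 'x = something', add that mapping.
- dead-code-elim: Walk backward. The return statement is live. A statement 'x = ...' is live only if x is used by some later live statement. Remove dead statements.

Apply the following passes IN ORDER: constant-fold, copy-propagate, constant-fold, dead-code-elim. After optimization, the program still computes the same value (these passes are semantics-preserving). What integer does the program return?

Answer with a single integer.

Answer: 9

Derivation:
Initial IR:
  c = 9
  u = 9 * 1
  d = 9 + 0
  a = c
  b = 9 - 0
  z = b
  return u
After constant-fold (7 stmts):
  c = 9
  u = 9
  d = 9
  a = c
  b = 9
  z = b
  return u
After copy-propagate (7 stmts):
  c = 9
  u = 9
  d = 9
  a = 9
  b = 9
  z = 9
  return 9
After constant-fold (7 stmts):
  c = 9
  u = 9
  d = 9
  a = 9
  b = 9
  z = 9
  return 9
After dead-code-elim (1 stmts):
  return 9
Evaluate:
  c = 9  =>  c = 9
  u = 9 * 1  =>  u = 9
  d = 9 + 0  =>  d = 9
  a = c  =>  a = 9
  b = 9 - 0  =>  b = 9
  z = b  =>  z = 9
  return u = 9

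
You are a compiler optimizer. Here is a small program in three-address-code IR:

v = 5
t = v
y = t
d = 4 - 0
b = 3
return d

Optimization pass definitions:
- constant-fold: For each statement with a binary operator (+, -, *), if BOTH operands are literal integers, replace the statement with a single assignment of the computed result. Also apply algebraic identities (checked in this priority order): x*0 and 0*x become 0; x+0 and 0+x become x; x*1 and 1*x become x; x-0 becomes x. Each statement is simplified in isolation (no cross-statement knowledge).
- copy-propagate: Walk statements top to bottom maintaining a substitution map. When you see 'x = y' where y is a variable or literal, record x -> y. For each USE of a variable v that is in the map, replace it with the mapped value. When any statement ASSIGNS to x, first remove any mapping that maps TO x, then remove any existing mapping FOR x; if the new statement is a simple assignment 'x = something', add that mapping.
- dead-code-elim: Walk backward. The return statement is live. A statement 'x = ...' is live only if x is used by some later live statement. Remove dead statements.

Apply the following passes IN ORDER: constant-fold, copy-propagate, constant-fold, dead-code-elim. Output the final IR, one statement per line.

Answer: return 4

Derivation:
Initial IR:
  v = 5
  t = v
  y = t
  d = 4 - 0
  b = 3
  return d
After constant-fold (6 stmts):
  v = 5
  t = v
  y = t
  d = 4
  b = 3
  return d
After copy-propagate (6 stmts):
  v = 5
  t = 5
  y = 5
  d = 4
  b = 3
  return 4
After constant-fold (6 stmts):
  v = 5
  t = 5
  y = 5
  d = 4
  b = 3
  return 4
After dead-code-elim (1 stmts):
  return 4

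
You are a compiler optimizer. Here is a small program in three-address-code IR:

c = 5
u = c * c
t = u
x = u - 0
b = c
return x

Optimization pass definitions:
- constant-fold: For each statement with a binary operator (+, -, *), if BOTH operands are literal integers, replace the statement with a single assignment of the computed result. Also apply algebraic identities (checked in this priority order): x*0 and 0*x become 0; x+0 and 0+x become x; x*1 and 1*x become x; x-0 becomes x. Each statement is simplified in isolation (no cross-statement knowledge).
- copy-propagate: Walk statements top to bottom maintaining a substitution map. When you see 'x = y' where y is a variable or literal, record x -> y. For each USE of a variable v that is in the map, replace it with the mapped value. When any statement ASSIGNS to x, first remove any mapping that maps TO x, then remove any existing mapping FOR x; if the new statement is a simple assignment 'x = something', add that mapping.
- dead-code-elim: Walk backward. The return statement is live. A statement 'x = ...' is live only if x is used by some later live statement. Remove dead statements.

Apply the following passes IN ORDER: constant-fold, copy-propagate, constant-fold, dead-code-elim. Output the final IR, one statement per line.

Answer: u = 25
return u

Derivation:
Initial IR:
  c = 5
  u = c * c
  t = u
  x = u - 0
  b = c
  return x
After constant-fold (6 stmts):
  c = 5
  u = c * c
  t = u
  x = u
  b = c
  return x
After copy-propagate (6 stmts):
  c = 5
  u = 5 * 5
  t = u
  x = u
  b = 5
  return u
After constant-fold (6 stmts):
  c = 5
  u = 25
  t = u
  x = u
  b = 5
  return u
After dead-code-elim (2 stmts):
  u = 25
  return u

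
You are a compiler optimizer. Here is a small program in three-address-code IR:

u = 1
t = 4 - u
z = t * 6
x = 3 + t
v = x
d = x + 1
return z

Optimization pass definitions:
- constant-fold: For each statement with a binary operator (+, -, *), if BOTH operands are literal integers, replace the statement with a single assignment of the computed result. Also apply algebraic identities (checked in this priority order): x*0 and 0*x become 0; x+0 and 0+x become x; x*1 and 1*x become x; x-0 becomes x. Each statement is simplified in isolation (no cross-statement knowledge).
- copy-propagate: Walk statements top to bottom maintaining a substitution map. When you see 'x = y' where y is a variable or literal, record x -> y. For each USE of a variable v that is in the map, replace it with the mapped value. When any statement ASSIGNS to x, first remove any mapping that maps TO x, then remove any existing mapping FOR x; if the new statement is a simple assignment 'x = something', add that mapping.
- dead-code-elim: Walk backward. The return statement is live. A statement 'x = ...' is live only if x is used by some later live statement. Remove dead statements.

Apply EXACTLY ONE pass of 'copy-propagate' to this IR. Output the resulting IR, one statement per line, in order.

Answer: u = 1
t = 4 - 1
z = t * 6
x = 3 + t
v = x
d = x + 1
return z

Derivation:
Applying copy-propagate statement-by-statement:
  [1] u = 1  (unchanged)
  [2] t = 4 - u  -> t = 4 - 1
  [3] z = t * 6  (unchanged)
  [4] x = 3 + t  (unchanged)
  [5] v = x  (unchanged)
  [6] d = x + 1  (unchanged)
  [7] return z  (unchanged)
Result (7 stmts):
  u = 1
  t = 4 - 1
  z = t * 6
  x = 3 + t
  v = x
  d = x + 1
  return z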